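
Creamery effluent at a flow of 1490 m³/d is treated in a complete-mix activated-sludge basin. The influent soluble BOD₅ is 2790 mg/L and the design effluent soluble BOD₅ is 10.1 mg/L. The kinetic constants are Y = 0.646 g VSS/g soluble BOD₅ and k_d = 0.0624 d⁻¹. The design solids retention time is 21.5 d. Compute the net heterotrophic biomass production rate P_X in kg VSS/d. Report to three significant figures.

P_X ≈ 1140 kg VSS/d

The observed yield is Y_obs = Y/(1 + k_d·θ_c) = 0.646 / (1 + 0.0624 × 21.5) = 0.646 / 2.342 = 0.2759 g VSS per g soluble BOD₅ removed.
Q·(S₀ − S) = 1490 × (2790 − 10.1) × 10⁻³ = 4142 kg/d removed.
Biomass produced: P_X = Y_obs·Q·ΔS = 0.2759 × 4142 ≈ 1143 kg VSS/d.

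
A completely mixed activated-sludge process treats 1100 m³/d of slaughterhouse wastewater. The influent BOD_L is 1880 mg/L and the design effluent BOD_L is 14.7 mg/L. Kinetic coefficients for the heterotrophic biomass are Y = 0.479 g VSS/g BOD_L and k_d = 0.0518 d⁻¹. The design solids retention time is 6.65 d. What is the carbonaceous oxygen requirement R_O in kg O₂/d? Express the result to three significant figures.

Y_obs = Y / (1 + k_d θ_c) = 0.479 / (1 + 0.0518 × 6.65) = 0.479 / 1.344 = 0.3563.
ΔS = 1880 − 14.7 = 1865 mg/L, so the substrate removal rate is 1100 × 1865/1000 = 2052 kg BOD_L/d.
P_X = Y_obs·Q·(S₀ − S) = 0.3563 × 2052 = 731.0 kg VSS/d.
R_O = Q·(S₀ − S) − 1.42·P_X = 2052 − 1.42 × 731.0 = 1014 kg O₂/d.

R_O ≈ 1010 kg O₂/d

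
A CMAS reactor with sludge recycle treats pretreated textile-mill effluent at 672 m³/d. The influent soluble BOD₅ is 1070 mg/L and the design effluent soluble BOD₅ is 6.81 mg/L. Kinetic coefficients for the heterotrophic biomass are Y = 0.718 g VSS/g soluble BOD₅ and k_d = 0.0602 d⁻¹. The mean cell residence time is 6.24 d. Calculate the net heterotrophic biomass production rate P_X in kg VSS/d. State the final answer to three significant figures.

Observed yield with endogenous decay: Y_obs = Y / (1 + k_d·θ_c) = 0.718 / (1 + 0.0602 × 6.24) = 0.718 / 1.376 = 0.5219 g VSS/g soluble BOD₅.
Mass of soluble BOD₅ removed per day: Q(S₀ − S) = 672 × 1063 g/m³ = 714.5 kg/d.
Biomass produced: P_X = Y_obs·Q·ΔS = 0.5219 × 714.5 ≈ 372.9 kg VSS/d.

P_X ≈ 373 kg VSS/d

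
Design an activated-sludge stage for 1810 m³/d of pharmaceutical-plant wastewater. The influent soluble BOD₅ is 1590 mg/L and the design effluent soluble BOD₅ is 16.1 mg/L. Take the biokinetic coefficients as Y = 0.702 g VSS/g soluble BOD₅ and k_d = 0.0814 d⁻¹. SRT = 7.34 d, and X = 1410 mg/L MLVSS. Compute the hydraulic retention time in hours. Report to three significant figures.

Rearranging the biomass balance for a CMAS with decay, V = Y·Q·ΔS·θ_c / [X·(1+k_d θ_c)] = 0.702 × 1810 × (1590 − 16.1) × 7.34 / [1410 × (1 + 0.0814 × 7.34)] = 1.47×10^7 / 2252 = 6517 m³.
τ = V/Q = 6517/1810 = 3.600 d, or 86.41 h.

τ ≈ 86.4 h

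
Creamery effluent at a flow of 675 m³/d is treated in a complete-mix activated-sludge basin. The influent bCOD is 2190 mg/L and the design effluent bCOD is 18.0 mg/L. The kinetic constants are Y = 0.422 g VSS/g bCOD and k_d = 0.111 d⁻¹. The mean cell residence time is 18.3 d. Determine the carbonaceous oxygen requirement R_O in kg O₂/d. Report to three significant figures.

Correct the yield for decay: Y_obs = Y/(1 + k_d θ_c) = 0.422 / (1 + 0.111 × 18.3) = 0.422 / 3.031 = 0.1392.
ΔS = 2190 − 18.0 = 2172 mg/L, so the substrate removal rate is 675 × 2172/1000 = 1466 kg bCOD/d.
Net sludge production P_X = 0.1392 × 1466 = 204.1 kg VSS/d.
R_O = Q·(S₀ − S) − 1.42·P_X = 1466 − 1.42 × 204.1 = 1176 kg O₂/d.

R_O ≈ 1180 kg O₂/d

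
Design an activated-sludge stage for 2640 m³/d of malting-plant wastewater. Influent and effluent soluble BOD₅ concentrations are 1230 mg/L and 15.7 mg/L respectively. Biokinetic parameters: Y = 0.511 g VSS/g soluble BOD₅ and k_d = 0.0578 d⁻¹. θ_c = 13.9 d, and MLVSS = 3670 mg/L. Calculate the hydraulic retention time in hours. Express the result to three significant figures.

τ ≈ 31.3 h

Steady-state biomass mass balance: V·X·(1 + k_d·θ_c) = Y·Q·(S₀ − S)·θ_c, so V = 0.511 × 2640 × (1230 − 15.7) × 13.9 / [3670 × (1 + 0.0578 × 13.9)] = 2.28×10^7 / 6619 = 3440 m³.
Hydraulic retention time τ = V/Q = 3440 / 2640 = 1.303 d = 31.28 h.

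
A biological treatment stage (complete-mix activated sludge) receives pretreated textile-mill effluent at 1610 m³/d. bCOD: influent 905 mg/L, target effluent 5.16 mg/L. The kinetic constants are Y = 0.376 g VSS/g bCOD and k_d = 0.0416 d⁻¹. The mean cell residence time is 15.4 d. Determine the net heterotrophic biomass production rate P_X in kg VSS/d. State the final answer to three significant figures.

P_X ≈ 332 kg VSS/d

Observed yield with endogenous decay: Y_obs = Y / (1 + k_d·θ_c) = 0.376 / (1 + 0.0416 × 15.4) = 0.376 / 1.641 = 0.2292 g VSS/g bCOD.
Mass of bCOD removed per day: Q(S₀ − S) = 1610 × 899.8 g/m³ = 1449 kg/d.
P_X = Y_obs · Q(S₀ − S) = 0.2292 × 1449 = 332.0 kg VSS/d.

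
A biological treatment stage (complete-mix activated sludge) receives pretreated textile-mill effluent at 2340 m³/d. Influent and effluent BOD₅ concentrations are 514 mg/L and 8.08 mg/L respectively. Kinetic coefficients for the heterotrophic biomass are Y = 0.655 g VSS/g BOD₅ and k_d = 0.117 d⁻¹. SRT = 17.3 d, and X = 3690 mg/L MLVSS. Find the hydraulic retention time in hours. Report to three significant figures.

From the SRT design equation V = Y Q (S₀−S) θ_c / [X (1 + k_d θ_c)] = 0.655 × 2340 × (514 − 8.08) × 17.3 / [3690 × (1 + 0.117 × 17.3)] = 1.34×10^7 / 11159 = 1202 m³.
τ = V/Q = 1202/2340 = 0.5137 d, or 12.33 h.

τ ≈ 12.3 h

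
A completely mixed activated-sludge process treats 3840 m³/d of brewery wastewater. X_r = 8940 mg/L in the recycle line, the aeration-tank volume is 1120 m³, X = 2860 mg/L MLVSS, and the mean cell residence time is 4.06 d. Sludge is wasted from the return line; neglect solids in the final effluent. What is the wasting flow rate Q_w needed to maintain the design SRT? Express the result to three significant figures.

Q_w ≈ 88.3 m³/d

Q_w = (V·X)/(θ_c X_r) = 1120 × 2860 / (4.06 × 8940) = 88.25 m³/d.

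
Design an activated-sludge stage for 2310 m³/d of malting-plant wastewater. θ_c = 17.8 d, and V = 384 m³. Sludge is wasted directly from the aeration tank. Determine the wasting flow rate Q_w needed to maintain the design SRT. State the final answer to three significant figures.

Q_w ≈ 21.6 m³/d

For wasting at MLVSS concentration, Q_w = V/θ_c = 384.0/17.8 = 21.57 m³/d.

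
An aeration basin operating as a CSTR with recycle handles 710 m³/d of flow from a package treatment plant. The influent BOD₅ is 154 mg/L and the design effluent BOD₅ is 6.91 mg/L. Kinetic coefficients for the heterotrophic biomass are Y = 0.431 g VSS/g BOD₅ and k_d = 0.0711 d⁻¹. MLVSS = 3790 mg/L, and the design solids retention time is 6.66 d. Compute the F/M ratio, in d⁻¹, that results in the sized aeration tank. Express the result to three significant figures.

F/M ≈ 0.537 d⁻¹

Rearranging the biomass balance for a CMAS with decay, V = Y·Q·ΔS·θ_c / [X·(1+k_d θ_c)] = 0.431 × 710 × (154 − 6.91) × 6.66 / [3790 × (1 + 0.0711 × 6.66)] = 3×10^5 / 5585 = 53.68 m³.
F/M = Q·S₀ / (V·X) = 710 × 154 / (53.68 × 3790) = 0.5375 g BOD₅·(g VSS·d)⁻¹.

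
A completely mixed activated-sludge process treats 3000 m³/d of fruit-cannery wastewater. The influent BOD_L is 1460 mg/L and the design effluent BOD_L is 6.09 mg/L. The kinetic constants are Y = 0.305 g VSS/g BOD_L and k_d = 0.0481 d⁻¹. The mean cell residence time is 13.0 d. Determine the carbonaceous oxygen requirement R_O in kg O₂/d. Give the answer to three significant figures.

Y_obs = Y / (1 + k_d θ_c) = 0.305 / (1 + 0.0481 × 13.0) = 0.305 / 1.625 = 0.1877.
Mass of BOD_L removed per day: Q(S₀ − S) = 3000 × 1454 g/m³ = 4362 kg/d.
Biomass synthesised: P_X = Y_obs × 4362 = 818.5 kg VSS/d.
Carbonaceous O₂ demand = substrate oxidised − cell-mass equivalent = 4362 − 1.42 × 818.5 = 3199 kg O₂/d.

R_O ≈ 3200 kg O₂/d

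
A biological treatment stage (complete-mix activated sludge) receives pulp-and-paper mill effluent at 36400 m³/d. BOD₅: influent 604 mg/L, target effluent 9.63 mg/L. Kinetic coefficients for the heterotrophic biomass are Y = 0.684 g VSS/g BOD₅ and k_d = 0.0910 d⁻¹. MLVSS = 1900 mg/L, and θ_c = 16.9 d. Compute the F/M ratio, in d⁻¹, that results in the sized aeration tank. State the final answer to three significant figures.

F/M ≈ 0.223 d⁻¹

Steady-state biomass mass balance: V·X·(1 + k_d·θ_c) = Y·Q·(S₀ − S)·θ_c, so V = 0.684 × 36400 × (604 − 9.63) × 16.9 / [1900 × (1 + 0.0910 × 16.9)] = 2.5×10^8 / 4822 = 51865 m³.
Food-to-microorganism ratio F/M = Q S₀ / (V X) = 36400 × 604 / (51865 × 1900) = 0.2231 d⁻¹.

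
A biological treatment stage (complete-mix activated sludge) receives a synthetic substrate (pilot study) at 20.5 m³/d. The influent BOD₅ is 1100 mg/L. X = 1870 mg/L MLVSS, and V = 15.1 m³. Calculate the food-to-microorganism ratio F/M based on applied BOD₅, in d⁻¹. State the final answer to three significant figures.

F/M = applied load / biomass = Q·S₀/(V·X) = 20.5 × 1100 / (15.10 × 1870) = 0.7986 d⁻¹.

F/M ≈ 0.799 d⁻¹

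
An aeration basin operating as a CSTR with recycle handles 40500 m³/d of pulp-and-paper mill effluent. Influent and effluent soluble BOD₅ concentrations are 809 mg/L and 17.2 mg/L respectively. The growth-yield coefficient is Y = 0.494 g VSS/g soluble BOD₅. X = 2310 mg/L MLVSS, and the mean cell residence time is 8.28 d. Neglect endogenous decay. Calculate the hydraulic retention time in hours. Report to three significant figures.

τ ≈ 33.6 h

Biomass mass balance (decay neglected): V·X = Y·Q·(S₀ − S)·θ_c, so V = 0.494 × 40500 × (809 − 17.2) × 8.28 / 2310 = 56783 m³.
τ = V/Q = 56783/40500 = 1.402 d, or 33.65 h.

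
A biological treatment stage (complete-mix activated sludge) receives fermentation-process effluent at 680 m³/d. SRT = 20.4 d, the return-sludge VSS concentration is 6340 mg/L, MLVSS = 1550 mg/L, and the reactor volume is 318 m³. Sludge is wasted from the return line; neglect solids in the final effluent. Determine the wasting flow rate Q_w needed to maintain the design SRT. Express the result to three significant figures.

Q_w = (V·X)/(θ_c X_r) = 318.0 × 1550 / (20.4 × 6340) = 3.811 m³/d.

Q_w ≈ 3.81 m³/d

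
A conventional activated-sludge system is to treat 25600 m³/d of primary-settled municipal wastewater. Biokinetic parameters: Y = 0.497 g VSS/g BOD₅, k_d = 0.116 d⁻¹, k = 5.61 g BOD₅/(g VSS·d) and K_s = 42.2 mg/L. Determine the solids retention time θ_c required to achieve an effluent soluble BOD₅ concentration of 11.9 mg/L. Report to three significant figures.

θ_c ≈ 2.01 d

From 1/θ_c = Y·k·S/(K_s + S) − k_d: Y·k·S/(K_s+S) = 0.497 × 5.61 × 11.9 / (42.2 + 11.9) = 0.6133 d⁻¹.
Then 1/θ_c = μ − k_d = 0.6133 − 0.116 = 0.4973 d⁻¹, giving θ_c = 2.011 d.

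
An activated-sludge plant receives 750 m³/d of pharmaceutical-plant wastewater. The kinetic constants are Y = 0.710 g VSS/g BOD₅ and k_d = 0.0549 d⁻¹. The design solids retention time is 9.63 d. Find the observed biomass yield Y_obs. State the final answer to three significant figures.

Y_obs ≈ 0.464 g VSS/g BOD₅

Correct the yield for decay: Y_obs = Y/(1 + k_d θ_c) = 0.710 / (1 + 0.0549 × 9.63) = 0.710 / 1.529 = 0.4645.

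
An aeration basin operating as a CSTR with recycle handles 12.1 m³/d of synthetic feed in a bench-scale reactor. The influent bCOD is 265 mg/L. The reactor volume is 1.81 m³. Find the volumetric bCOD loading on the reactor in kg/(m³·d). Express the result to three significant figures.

L_v = Q S₀ / V = 12.1 × 265 × 10⁻³ / 1.810 = 1.772 kg/(m³·d).

L_v ≈ 1.77 kg bCOD/(m³·d)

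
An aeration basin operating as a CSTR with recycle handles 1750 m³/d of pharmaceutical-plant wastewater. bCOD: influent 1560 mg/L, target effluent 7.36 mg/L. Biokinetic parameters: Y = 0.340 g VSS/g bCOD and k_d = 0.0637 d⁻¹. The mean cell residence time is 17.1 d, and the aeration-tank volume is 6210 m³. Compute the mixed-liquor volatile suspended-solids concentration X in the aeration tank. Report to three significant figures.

X ≈ 1220 mg/L

Solving the biomass balance for X: X = Y Q (S₀−S) θ_c / [V (1+k_d θ_c)] = 0.340 × 1750 × (1560 − 7.36) × 17.1 / [6210 × (1 + 0.0637 × 17.1)] = 1218 mg/L.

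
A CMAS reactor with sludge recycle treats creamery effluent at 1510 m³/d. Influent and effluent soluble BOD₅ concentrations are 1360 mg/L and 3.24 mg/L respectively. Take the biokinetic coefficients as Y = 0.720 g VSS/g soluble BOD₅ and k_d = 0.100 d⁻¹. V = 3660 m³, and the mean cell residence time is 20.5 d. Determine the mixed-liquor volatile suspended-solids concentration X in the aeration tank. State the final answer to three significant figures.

X = Y·Q·ΔS·θ_c / [V·(1 + k_d θ_c)] = 0.720 × 1510 × (1360 − 3.24) × 20.5 / [3660 × (1 + 0.100 × 20.5)] = 2709 mg/L.

X ≈ 2710 mg/L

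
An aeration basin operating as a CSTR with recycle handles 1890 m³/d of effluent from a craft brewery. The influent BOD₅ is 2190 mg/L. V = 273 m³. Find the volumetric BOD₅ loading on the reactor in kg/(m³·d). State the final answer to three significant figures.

L_v ≈ 15.2 kg BOD₅/(m³·d)

L_v = Q S₀ / V = 1890 × 2190 × 10⁻³ / 273.0 = 15.16 kg/(m³·d).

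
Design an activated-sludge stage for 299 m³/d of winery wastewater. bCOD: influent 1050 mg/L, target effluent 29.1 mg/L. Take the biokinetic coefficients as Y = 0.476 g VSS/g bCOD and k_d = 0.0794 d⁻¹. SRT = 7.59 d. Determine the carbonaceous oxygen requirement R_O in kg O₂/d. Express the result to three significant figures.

Correct the yield for decay: Y_obs = Y/(1 + k_d θ_c) = 0.476 / (1 + 0.0794 × 7.59) = 0.476 / 1.603 = 0.2970.
ΔS = 1050 − 29.1 = 1021 mg/L, so the substrate removal rate is 299 × 1021/1000 = 305.2 kg bCOD/d.
Biomass synthesised: P_X = Y_obs × 305.2 = 90.66 kg VSS/d.
R_O = Q·ΔS − 1.42 P_X = 305.2 − 128.7 = 176.5 kg O₂/d.

R_O ≈ 177 kg O₂/d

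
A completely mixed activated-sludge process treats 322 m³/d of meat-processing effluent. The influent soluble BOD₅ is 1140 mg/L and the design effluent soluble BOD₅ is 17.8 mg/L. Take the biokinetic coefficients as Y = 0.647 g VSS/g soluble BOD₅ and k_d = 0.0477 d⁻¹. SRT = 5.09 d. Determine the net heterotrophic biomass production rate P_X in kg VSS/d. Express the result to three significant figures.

Correct the yield for decay: Y_obs = Y/(1 + k_d θ_c) = 0.647 / (1 + 0.0477 × 5.09) = 0.647 / 1.243 = 0.5206.
Substrate removed = Q·(S₀ − S) = 322 m³/d × (1140 − 17.8) g/m³ = 3.61×10^5 g/d = 361.3 kg/d.
Net biomass production P_X = Y_obs × Q·(S₀ − S) = 0.5206 × 361.3 = 188.1 kg VSS/d.

P_X ≈ 188 kg VSS/d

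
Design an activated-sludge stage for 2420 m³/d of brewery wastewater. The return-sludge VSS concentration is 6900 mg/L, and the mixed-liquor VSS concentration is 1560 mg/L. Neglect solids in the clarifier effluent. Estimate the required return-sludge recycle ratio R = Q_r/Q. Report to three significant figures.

R ≈ 0.292

Solids balance on the clarifier gives (1+R)X = R·X_r, so R = X/(X_r − X) = 1560 / (6900 − 1560) = 0.2921.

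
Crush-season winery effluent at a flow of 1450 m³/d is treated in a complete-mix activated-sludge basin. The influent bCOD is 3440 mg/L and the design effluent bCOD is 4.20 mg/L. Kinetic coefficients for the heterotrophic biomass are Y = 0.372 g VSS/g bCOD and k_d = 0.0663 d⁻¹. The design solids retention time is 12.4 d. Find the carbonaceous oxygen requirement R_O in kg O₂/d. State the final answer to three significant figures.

Observed yield with endogenous decay: Y_obs = Y / (1 + k_d·θ_c) = 0.372 / (1 + 0.0663 × 12.4) = 0.372 / 1.822 = 0.2042 g VSS/g bCOD.
Substrate removed = Q·(S₀ − S) = 1450 m³/d × (3440 − 4.20) g/m³ = 4.98×10^6 g/d = 4982 kg/d.
P_X = Y_obs·Q·(S₀ − S) = 0.2042 × 4982 = 1017 kg VSS/d.
R_O = Q·ΔS − 1.42 P_X = 4982 − 1444 = 3538 kg O₂/d.

R_O ≈ 3540 kg O₂/d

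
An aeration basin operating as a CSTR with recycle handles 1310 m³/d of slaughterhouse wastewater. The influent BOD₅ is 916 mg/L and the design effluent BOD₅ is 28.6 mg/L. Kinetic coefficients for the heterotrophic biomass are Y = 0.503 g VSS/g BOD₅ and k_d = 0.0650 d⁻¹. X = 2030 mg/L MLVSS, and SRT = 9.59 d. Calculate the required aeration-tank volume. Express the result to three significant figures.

V ≈ 1700 m³

Rearranging the biomass balance for a CMAS with decay, V = Y·Q·ΔS·θ_c / [X·(1+k_d θ_c)] = 0.503 × 1310 × (916 − 28.6) × 9.59 / [2030 × (1 + 0.0650 × 9.59)] = 5.61×10^6 / 3295 = 1702 m³.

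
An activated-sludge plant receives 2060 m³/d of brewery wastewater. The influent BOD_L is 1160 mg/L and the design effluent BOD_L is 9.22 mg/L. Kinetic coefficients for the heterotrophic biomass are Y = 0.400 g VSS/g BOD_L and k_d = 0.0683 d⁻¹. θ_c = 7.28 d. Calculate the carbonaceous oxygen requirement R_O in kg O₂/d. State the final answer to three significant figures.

Y_obs = Y / (1 + k_d θ_c) = 0.400 / (1 + 0.0683 × 7.28) = 0.400 / 1.497 = 0.2672.
Q·(S₀ − S) = 2060 × (1160 − 9.22) × 10⁻³ = 2371 kg/d removed.
P_X = Y_obs·Q·(S₀ − S) = 0.2672 × 2371 = 633.3 kg VSS/d.
R_O = Q·ΔS − 1.42 P_X = 2371 − 899.3 = 1471 kg O₂/d.

R_O ≈ 1470 kg O₂/d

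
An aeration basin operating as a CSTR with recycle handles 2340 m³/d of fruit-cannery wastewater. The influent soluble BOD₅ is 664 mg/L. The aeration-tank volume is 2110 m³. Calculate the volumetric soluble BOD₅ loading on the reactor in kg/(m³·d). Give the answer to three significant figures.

Applied soluble BOD₅ load per unit volume = Q·S₀/V = (2340 × 664/1000)/2110 = 0.7364 kg soluble BOD₅·m⁻³·d⁻¹.

L_v ≈ 0.736 kg soluble BOD₅/(m³·d)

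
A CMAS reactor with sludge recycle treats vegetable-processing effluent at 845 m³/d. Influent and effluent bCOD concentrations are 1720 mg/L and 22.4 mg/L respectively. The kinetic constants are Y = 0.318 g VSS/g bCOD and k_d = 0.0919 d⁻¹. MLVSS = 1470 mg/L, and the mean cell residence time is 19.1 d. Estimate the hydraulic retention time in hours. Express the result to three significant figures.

τ ≈ 61.1 h

Steady-state biomass mass balance: V·X·(1 + k_d·θ_c) = Y·Q·(S₀ − S)·θ_c, so V = 0.318 × 845 × (1720 − 22.4) × 19.1 / [1470 × (1 + 0.0919 × 19.1)] = 8.71×10^6 / 4050 = 2151 m³.
Hydraulic retention time τ = V/Q = 2151 / 845 = 2.546 d = 61.10 h.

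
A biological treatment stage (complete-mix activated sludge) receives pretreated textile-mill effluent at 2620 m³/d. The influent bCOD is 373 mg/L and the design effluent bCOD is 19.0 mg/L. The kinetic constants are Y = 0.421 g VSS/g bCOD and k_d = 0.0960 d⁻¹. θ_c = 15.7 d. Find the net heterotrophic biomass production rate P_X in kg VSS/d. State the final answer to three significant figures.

P_X ≈ 156 kg VSS/d

The observed yield is Y_obs = Y/(1 + k_d·θ_c) = 0.421 / (1 + 0.0960 × 15.7) = 0.421 / 2.507 = 0.1679 g VSS per g bCOD removed.
Mass of bCOD removed per day: Q(S₀ − S) = 2620 × 354.0 g/m³ = 927.5 kg/d.
Biomass produced: P_X = Y_obs·Q·ΔS = 0.1679 × 927.5 ≈ 155.7 kg VSS/d.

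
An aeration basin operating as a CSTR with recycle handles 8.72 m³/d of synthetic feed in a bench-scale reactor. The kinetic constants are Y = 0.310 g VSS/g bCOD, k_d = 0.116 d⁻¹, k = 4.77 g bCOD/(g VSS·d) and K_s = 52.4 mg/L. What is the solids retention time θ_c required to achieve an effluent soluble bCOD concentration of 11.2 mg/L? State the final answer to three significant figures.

θ_c ≈ 6.93 d

Specific growth rate at S = 11.2 mg/L: μ = YkS/(K_s+S) = 0.310·4.77·11.2/(52.4+11.2) = 0.2604 d⁻¹.
θ_c = 1/(μ − k_d) = 1/(0.2604 − 0.116) = 1/0.1444 = 6.925 d.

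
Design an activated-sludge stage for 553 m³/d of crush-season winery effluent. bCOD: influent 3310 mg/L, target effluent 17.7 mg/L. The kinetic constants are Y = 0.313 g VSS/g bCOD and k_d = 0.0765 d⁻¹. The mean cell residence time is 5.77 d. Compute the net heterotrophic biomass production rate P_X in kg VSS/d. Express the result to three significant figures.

Observed yield with endogenous decay: Y_obs = Y / (1 + k_d·θ_c) = 0.313 / (1 + 0.0765 × 5.77) = 0.313 / 1.441 = 0.2171 g VSS/g bCOD.
ΔS = 3310 − 17.7 = 3292 mg/L, so the substrate removal rate is 553 × 3292/1000 = 1821 kg bCOD/d.
So the net sludge growth is P_X = 0.2171 × 1821 = 395.4 kg VSS/d.

P_X ≈ 395 kg VSS/d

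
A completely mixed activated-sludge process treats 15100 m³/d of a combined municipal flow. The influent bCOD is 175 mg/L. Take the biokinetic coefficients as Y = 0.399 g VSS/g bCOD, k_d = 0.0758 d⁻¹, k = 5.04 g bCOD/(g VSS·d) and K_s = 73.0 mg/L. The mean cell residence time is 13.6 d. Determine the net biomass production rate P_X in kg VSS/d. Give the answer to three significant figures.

P_X ≈ 502 kg VSS/d

For a completely mixed reactor with recycle the Lawrence–McCarty relation gives S = K_s·(1 + k_d·θ_c) / [θ_c·(Y·k − k_d) − 1] = 73.0 × (1 + 0.0758 × 13.6) / [13.6 × (0.399 × 5.04 − 0.0758) − 1] = 148.3 / 25.32 = 5.856 mg/L.
The observed yield is Y_obs = Y/(1 + k_d·θ_c) = 0.399 / (1 + 0.0758 × 13.6) = 0.399 / 2.031 = 0.1965 g VSS per g bCOD removed.
ΔS = 175 − 5.86 = 169.1 mg/L, so the substrate removal rate is 15100 × 169.1/1000 = 2554 kg bCOD/d.
P_X = Y_obs · Q(S₀ − S) = 0.1965 × 2554 = 501.8 kg VSS/d.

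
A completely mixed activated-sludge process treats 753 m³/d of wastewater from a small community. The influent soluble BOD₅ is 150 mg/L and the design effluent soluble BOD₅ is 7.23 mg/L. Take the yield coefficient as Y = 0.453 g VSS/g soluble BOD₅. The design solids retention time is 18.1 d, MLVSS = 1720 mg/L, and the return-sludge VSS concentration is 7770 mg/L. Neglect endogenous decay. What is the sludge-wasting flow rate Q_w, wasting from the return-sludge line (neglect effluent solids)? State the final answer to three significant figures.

Q_w ≈ 6.27 m³/d

Biomass mass balance (decay neglected): V·X = Y·Q·(S₀ − S)·θ_c, so V = 0.453 × 753 × (150 − 7.23) × 18.1 / 1720 = 512.5 m³.
Q_w = (V·X)/(θ_c X_r) = 512.5 × 1720 / (18.1 × 7770) = 6.268 m³/d.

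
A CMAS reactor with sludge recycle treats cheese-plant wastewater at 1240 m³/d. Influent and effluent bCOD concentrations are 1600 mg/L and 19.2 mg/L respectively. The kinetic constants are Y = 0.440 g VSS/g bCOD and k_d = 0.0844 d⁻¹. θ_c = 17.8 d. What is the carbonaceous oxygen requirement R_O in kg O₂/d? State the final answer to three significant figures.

R_O ≈ 1470 kg O₂/d

The observed yield is Y_obs = Y/(1 + k_d·θ_c) = 0.440 / (1 + 0.0844 × 17.8) = 0.440 / 2.502 = 0.1758 g VSS per g bCOD removed.
Mass of bCOD removed per day: Q(S₀ − S) = 1240 × 1581 g/m³ = 1960 kg/d.
Net sludge production P_X = 0.1758 × 1960 = 344.7 kg VSS/d.
R_O = Q·(S₀ − S) − 1.42·P_X = 1960 − 1.42 × 344.7 = 1471 kg O₂/d.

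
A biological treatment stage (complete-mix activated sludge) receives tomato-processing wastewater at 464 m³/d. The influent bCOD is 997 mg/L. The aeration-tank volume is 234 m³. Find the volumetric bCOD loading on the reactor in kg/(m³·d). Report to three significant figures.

L_v ≈ 1.98 kg bCOD/(m³·d)

L_v = Q S₀ / V = 464 × 997 × 10⁻³ / 234.0 = 1.977 kg/(m³·d).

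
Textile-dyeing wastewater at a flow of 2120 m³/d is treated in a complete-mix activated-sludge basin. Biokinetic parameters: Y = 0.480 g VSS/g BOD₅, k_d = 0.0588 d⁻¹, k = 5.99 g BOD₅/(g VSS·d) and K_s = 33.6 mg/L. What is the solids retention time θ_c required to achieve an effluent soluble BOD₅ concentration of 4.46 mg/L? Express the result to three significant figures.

From 1/θ_c = Y·k·S/(K_s + S) − k_d: Y·k·S/(K_s+S) = 0.480 × 5.99 × 4.46 / (33.6 + 4.46) = 0.3369 d⁻¹.
Then 1/θ_c = μ − k_d = 0.3369 − 0.0588 = 0.2781 d⁻¹, giving θ_c = 3.595 d.

θ_c ≈ 3.60 d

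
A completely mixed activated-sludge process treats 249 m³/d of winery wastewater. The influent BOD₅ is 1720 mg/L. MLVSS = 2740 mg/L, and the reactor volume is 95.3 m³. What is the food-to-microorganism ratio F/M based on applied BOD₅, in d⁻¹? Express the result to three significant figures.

F/M = applied load / biomass = Q·S₀/(V·X) = 249 × 1720 / (95.30 × 2740) = 1.640 d⁻¹.

F/M ≈ 1.64 d⁻¹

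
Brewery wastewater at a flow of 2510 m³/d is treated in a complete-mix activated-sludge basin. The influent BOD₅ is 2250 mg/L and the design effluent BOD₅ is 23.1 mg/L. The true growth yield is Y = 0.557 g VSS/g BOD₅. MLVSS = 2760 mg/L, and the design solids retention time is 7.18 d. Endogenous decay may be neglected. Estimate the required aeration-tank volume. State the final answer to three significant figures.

V ≈ 8100 m³

With k_d = 0 the design equation reduces to V = Y Q (S₀−S) θ_c / X = 0.557 × 2510 × (2250 − 23.1) × 7.18 / 2760 = 8099 m³.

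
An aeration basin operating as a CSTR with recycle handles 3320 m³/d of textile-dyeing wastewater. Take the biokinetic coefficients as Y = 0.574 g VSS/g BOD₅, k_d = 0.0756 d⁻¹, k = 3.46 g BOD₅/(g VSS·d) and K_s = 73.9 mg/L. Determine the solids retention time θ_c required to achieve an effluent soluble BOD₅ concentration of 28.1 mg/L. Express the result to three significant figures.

Specific growth rate at S = 28.1 mg/L: μ = YkS/(K_s+S) = 0.574·3.46·28.1/(73.9+28.1) = 0.5471 d⁻¹.
Then 1/θ_c = μ − k_d = 0.5471 − 0.0756 = 0.4715 d⁻¹, giving θ_c = 2.121 d.

θ_c ≈ 2.12 d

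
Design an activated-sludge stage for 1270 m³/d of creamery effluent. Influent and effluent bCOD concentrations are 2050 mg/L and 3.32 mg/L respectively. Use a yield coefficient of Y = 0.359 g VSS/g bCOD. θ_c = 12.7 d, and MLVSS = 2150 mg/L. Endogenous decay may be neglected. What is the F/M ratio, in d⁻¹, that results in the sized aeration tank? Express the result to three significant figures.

F/M ≈ 0.220 d⁻¹

With k_d = 0 the design equation reduces to V = Y Q (S₀−S) θ_c / X = 0.359 × 1270 × (2050 − 3.32) × 12.7 / 2150 = 5512 m³.
F/M = Q·S₀ / (V·X) = 1270 × 2050 / (5512 × 2150) = 0.2197 g bCOD·(g VSS·d)⁻¹.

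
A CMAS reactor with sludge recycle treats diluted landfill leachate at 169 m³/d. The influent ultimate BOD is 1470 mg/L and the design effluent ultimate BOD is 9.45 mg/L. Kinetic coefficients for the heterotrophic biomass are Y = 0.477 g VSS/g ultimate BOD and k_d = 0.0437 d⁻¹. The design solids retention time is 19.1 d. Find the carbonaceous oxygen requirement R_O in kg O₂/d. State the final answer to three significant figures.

The observed yield is Y_obs = Y/(1 + k_d·θ_c) = 0.477 / (1 + 0.0437 × 19.1) = 0.477 / 1.835 = 0.2600 g VSS per g ultimate BOD removed.
Mass of ultimate BOD removed per day: Q(S₀ − S) = 169 × 1461 g/m³ = 246.8 kg/d.
Net sludge production P_X = 0.2600 × 246.8 = 64.17 kg VSS/d.
Carbonaceous O₂ demand = substrate oxidised − cell-mass equivalent = 246.8 − 1.42 × 64.17 = 155.7 kg O₂/d.

R_O ≈ 156 kg O₂/d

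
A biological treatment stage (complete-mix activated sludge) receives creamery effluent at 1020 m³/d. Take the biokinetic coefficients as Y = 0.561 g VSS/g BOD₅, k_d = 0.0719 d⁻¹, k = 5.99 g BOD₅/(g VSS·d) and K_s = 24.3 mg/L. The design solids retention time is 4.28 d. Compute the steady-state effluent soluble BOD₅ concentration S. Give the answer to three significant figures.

Effluent substrate depends only on kinetics and SRT: S = K_s(1 + k_d θ_c) / [θ_c(Yk − k_d) − 1] = 24.3 × (1 + 0.0719 × 4.28) / [4.28 × (0.561 × 5.99 − 0.0719) − 1] = 31.78 / 13.07 = 2.430 mg/L.

S ≈ 2.43 mg/L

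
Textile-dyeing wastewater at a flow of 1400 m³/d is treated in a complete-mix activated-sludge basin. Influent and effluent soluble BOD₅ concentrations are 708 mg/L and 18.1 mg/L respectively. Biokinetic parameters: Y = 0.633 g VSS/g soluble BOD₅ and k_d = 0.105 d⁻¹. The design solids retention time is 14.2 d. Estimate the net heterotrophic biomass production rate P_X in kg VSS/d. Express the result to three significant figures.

The observed yield is Y_obs = Y/(1 + k_d·θ_c) = 0.633 / (1 + 0.105 × 14.2) = 0.633 / 2.491 = 0.2541 g VSS per g soluble BOD₅ removed.
Substrate removed = Q·(S₀ − S) = 1400 m³/d × (708 − 18.1) g/m³ = 9.66×10^5 g/d = 965.9 kg/d.
So the net sludge growth is P_X = 0.2541 × 965.9 = 245.4 kg VSS/d.

P_X ≈ 245 kg VSS/d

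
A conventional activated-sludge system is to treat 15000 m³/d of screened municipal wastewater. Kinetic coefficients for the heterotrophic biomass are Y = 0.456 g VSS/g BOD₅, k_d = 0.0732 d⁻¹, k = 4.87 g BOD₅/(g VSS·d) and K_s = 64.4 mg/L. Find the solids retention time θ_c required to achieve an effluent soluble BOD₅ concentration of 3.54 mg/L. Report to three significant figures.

From 1/θ_c = Y·k·S/(K_s + S) − k_d: Y·k·S/(K_s+S) = 0.456 × 4.87 × 3.54 / (64.4 + 3.54) = 0.1157 d⁻¹.
θ_c = 1/(μ − k_d) = 1/(0.1157 − 0.0732) = 1/0.04251 = 23.52 d.

θ_c ≈ 23.5 d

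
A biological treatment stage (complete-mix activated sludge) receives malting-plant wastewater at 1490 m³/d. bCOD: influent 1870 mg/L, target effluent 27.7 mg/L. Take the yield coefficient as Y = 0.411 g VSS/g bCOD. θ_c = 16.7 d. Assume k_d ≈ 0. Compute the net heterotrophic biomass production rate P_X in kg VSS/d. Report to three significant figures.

P_X ≈ 1130 kg VSS/d

No decay correction is needed, so Y_obs = Y = 0.411.
Substrate removed = Q·(S₀ − S) = 1490 m³/d × (1870 − 27.7) g/m³ = 2.75×10^6 g/d = 2745 kg/d.
Net biomass production P_X = Y_obs × Q·(S₀ − S) = 0.4110 × 2745 = 1128 kg VSS/d.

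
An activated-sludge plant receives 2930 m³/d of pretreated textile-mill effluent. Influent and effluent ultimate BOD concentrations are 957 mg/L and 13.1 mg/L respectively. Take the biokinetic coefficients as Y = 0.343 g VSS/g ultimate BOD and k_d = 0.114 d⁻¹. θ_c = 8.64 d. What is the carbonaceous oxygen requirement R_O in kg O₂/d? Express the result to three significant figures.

Correct the yield for decay: Y_obs = Y/(1 + k_d θ_c) = 0.343 / (1 + 0.114 × 8.64) = 0.343 / 1.985 = 0.1728.
Mass of ultimate BOD removed per day: Q(S₀ − S) = 2930 × 943.9 g/m³ = 2766 kg/d.
Net sludge production P_X = 0.1728 × 2766 = 477.9 kg VSS/d.
R_O = Q·(S₀ − S) − 1.42·P_X = 2766 − 1.42 × 477.9 = 2087 kg O₂/d.

R_O ≈ 2090 kg O₂/d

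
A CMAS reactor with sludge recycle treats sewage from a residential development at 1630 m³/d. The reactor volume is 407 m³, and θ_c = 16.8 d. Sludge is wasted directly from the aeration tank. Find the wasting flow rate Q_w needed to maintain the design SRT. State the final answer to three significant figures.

Q_w ≈ 24.2 m³/d

With mixed-liquor wasting, θ_c = V/Q_w, so Q_w = V/θ_c = 407.0/16.8 = 24.23 m³/d.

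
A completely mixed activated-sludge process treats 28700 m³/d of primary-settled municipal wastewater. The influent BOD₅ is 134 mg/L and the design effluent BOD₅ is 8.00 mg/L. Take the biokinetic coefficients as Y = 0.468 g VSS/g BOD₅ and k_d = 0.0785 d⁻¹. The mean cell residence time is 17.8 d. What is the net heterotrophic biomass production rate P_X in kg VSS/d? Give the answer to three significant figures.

P_X ≈ 706 kg VSS/d

Observed yield with endogenous decay: Y_obs = Y / (1 + k_d·θ_c) = 0.468 / (1 + 0.0785 × 17.8) = 0.468 / 2.397 = 0.1952 g VSS/g BOD₅.
ΔS = 134 − 8.00 = 126.0 mg/L, so the substrate removal rate is 28700 × 126.0/1000 = 3616 kg BOD₅/d.
P_X = Y_obs · Q(S₀ − S) = 0.1952 × 3616 = 706.0 kg VSS/d.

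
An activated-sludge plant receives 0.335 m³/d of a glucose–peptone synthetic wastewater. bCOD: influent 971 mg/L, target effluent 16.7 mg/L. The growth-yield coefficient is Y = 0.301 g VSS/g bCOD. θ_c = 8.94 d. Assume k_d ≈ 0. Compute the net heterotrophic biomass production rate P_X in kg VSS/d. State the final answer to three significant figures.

P_X ≈ 0.0962 kg VSS/d

Since k_d ≈ 0, Y_obs = Y = 0.301 g VSS/g bCOD.
ΔS = 971 − 16.7 = 954.3 mg/L, so the substrate removal rate is 0.335 × 954.3/1000 = 0.3197 kg bCOD/d.
Net biomass production P_X = Y_obs × Q·(S₀ − S) = 0.3010 × 0.3197 = 0.09623 kg VSS/d.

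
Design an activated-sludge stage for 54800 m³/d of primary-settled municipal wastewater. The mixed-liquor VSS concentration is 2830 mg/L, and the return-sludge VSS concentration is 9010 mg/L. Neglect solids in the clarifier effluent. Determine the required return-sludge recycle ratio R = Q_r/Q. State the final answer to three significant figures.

Mass balance around the secondary clarifier (neglecting effluent solids): R = X / (X_r − X) = 2830 / (9010 − 2830) = 0.4579.

R ≈ 0.458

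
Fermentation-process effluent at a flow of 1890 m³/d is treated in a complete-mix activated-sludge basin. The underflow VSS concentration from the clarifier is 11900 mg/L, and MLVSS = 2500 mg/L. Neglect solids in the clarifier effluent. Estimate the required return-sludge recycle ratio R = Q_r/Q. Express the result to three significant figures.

R ≈ 0.266

Mass balance around the secondary clarifier (neglecting effluent solids): R = X / (X_r − X) = 2500 / (11900 − 2500) = 0.2660.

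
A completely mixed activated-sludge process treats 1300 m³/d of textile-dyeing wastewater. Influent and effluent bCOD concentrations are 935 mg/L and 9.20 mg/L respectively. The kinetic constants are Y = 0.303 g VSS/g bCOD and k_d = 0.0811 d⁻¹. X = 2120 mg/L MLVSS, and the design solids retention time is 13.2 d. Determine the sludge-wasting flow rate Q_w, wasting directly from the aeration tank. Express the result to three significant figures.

Q_w ≈ 83.1 m³/d

From the SRT design equation V = Y Q (S₀−S) θ_c / [X (1 + k_d θ_c)] = 0.303 × 1300 × (935 − 9.20) × 13.2 / [2120 × (1 + 0.0811 × 13.2)] = 4.81×10^6 / 4390 = 1097 m³.
For wasting at MLVSS concentration, Q_w = V/θ_c = 1097/13.2 = 83.08 m³/d.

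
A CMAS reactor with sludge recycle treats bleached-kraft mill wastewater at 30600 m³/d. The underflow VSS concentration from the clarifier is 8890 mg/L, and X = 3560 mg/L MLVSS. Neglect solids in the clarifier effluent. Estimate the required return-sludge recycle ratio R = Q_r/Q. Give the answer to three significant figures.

R = Q_r/Q = X/(X_r − X) = 3560 / (8890 − 3560) = 0.6679.

R ≈ 0.668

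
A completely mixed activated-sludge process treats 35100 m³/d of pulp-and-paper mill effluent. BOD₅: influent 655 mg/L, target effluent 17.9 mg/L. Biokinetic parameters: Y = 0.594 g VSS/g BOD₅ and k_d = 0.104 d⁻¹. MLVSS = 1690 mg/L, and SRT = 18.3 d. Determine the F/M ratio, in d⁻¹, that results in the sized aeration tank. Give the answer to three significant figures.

F/M ≈ 0.275 d⁻¹

Steady-state biomass mass balance: V·X·(1 + k_d·θ_c) = Y·Q·(S₀ − S)·θ_c, so V = 0.594 × 35100 × (655 − 17.9) × 18.3 / [1690 × (1 + 0.104 × 18.3)] = 2.43×10^8 / 4906 = 49544 m³.
F/M = Q·S₀ / (V·X) = 35100 × 655 / (49544 × 1690) = 0.2746 g BOD₅·(g VSS·d)⁻¹.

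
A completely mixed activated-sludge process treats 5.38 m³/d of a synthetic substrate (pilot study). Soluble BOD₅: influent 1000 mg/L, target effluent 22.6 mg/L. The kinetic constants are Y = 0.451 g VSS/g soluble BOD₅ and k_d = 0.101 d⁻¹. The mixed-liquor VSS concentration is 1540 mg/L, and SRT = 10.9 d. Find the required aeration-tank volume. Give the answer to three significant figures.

Steady-state biomass mass balance: V·X·(1 + k_d·θ_c) = Y·Q·(S₀ − S)·θ_c, so V = 0.451 × 5.38 × (1000 − 22.6) × 10.9 / [1540 × (1 + 0.101 × 10.9)] = 2.58×10^4 / 3235 = 7.990 m³.

V ≈ 7.99 m³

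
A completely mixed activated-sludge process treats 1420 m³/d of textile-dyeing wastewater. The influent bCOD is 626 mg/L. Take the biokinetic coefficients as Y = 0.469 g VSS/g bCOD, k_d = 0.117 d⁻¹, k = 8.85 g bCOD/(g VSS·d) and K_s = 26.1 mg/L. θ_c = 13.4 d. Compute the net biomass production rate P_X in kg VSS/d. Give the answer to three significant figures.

For a completely mixed reactor with recycle the Lawrence–McCarty relation gives S = K_s·(1 + k_d·θ_c) / [θ_c·(Y·k − k_d) − 1] = 26.1 × (1 + 0.117 × 13.4) / [13.4 × (0.469 × 8.85 − 0.117) − 1] = 67.02 / 53.05 = 1.263 mg/L.
The observed yield is Y_obs = Y/(1 + k_d·θ_c) = 0.469 / (1 + 0.117 × 13.4) = 0.469 / 2.568 = 0.1826 g VSS per g bCOD removed.
ΔS = 626 − 1.26 = 624.7 mg/L, so the substrate removal rate is 1420 × 624.7/1000 = 887.1 kg bCOD/d.
So the net sludge growth is P_X = 0.1826 × 887.1 = 162.0 kg VSS/d.

P_X ≈ 162 kg VSS/d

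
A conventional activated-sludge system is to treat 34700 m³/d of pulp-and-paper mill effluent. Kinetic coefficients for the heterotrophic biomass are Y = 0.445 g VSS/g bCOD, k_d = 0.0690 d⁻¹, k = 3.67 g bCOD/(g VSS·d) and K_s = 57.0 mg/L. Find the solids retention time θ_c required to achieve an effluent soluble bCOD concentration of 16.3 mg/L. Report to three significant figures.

θ_c ≈ 3.40 d

From 1/θ_c = Y·k·S/(K_s + S) − k_d: Y·k·S/(K_s+S) = 0.445 × 3.67 × 16.3 / (57.0 + 16.3) = 0.3632 d⁻¹.
Then 1/θ_c = μ − k_d = 0.3632 − 0.0690 = 0.2942 d⁻¹, giving θ_c = 3.399 d.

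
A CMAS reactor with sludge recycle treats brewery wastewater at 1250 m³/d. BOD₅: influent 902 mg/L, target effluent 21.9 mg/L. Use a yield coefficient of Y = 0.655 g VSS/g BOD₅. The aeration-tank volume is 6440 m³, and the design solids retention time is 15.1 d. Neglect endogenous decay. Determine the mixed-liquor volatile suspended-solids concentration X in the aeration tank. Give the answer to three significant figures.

X = Y·Q·ΔS·θ_c / V = 0.655 × 1250 × (902 − 21.9) × 15.1 / 6440 = 1690 mg/L.

X ≈ 1690 mg/L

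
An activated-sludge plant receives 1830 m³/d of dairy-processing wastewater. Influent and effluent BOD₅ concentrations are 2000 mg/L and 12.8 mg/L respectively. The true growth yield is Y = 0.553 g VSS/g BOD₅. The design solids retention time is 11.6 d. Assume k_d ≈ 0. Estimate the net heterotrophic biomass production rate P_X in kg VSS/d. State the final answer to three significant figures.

No decay correction is needed, so Y_obs = Y = 0.553.
ΔS = 2000 − 12.8 = 1987 mg/L, so the substrate removal rate is 1830 × 1987/1000 = 3637 kg BOD₅/d.
Biomass produced: P_X = Y_obs·Q·ΔS = 0.5530 × 3637 ≈ 2011 kg VSS/d.

P_X ≈ 2010 kg VSS/d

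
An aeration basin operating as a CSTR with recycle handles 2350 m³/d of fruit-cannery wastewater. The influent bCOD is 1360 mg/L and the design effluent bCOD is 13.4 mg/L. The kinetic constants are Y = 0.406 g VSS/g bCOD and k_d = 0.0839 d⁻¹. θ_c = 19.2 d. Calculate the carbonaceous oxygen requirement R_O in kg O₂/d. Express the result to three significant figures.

R_O ≈ 2470 kg O₂/d

Y_obs = Y / (1 + k_d θ_c) = 0.406 / (1 + 0.0839 × 19.2) = 0.406 / 2.611 = 0.1555.
Mass of bCOD removed per day: Q(S₀ − S) = 2350 × 1347 g/m³ = 3165 kg/d.
Net sludge production P_X = 0.1555 × 3165 = 492.1 kg VSS/d.
R_O = Q·(S₀ − S) − 1.42·P_X = 3165 − 1.42 × 492.1 = 2466 kg O₂/d.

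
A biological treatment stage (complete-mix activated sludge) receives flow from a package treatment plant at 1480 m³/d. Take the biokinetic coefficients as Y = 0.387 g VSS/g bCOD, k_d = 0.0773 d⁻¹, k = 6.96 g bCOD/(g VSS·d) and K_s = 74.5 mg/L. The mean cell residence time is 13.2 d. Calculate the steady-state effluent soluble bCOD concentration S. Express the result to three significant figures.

S ≈ 4.49 mg/L

For a completely mixed reactor with recycle the Lawrence–McCarty relation gives S = K_s·(1 + k_d·θ_c) / [θ_c·(Y·k − k_d) − 1] = 74.5 × (1 + 0.0773 × 13.2) / [13.2 × (0.387 × 6.96 − 0.0773) − 1] = 150.5 / 33.53 = 4.488 mg/L.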